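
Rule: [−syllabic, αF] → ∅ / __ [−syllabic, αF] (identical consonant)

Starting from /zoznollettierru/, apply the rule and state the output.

/ll/ is a geminate; the first /l/ deletes.
/tt/ is a geminate; the first /t/ deletes.
/rr/ is a geminate; the first /r/ deletes.
Surface form: [zoznoletieru].

zoznoletieru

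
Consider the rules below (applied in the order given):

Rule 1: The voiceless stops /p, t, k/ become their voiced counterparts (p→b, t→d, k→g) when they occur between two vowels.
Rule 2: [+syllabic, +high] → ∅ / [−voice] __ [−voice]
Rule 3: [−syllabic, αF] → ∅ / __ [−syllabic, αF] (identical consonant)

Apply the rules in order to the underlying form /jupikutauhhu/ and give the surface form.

jubigudauhu

Rule 1 (intervocalic voicing): /p/ is a voiceless stop between vowels /u/ and /i/, so it voices to [b]. /k/ is a voiceless stop between vowels /i/ and /u/, so it voices to [g]. /t/ is a voiceless stop between vowels /u/ and /a/, so it voices to [d]. /jupikutauhhu/ → jubigudauhhu.
Rule 2 (high vowel syncope): no segment meets the environment; /jubigudauhhu/ is unchanged.
Rule 3 (degemination): /hh/ is a geminate; the first /h/ deletes. /jubigudauhhu/ → jubigudauhu.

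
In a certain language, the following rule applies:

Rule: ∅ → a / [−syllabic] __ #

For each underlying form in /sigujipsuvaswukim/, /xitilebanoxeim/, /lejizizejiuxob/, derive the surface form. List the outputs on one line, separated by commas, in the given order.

sigujipsuvaswukima, xitilebanoxeima, lejizizejiuxoba

/sigujipsuvaswukim/: the form ends in the consonant /m/, so [a] is inserted word-finally. → [sigujipsuvaswukima].
/xitilebanoxeim/: the form ends in the consonant /m/, so [a] is inserted word-finally. → [xitilebanoxeima].
/lejizizejiuxob/: the form ends in the consonant /b/, so [a] is inserted word-finally. → [lejizizejiuxoba].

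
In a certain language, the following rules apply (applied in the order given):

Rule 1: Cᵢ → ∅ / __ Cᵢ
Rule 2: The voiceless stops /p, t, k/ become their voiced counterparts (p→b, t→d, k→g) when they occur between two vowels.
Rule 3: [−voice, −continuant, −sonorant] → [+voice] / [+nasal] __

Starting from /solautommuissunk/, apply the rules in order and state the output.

solaudomuisung

Rule 1 (degemination): /mm/ is a geminate; the first /m/ deletes. /ss/ is a geminate; the first /s/ deletes. /solautommuissunk/ → solautomuisunk.
Rule 2 (intervocalic voicing): /t/ is a voiceless stop between vowels /u/ and /o/, so it voices to [d]. /solautomuisunk/ → solaudomuisunk.
Rule 3 (post-nasal voicing): /k/ is a voiceless stop immediately after the nasal /n/, so it voices to [g]. /solaudomuisunk/ → solaudomuisung.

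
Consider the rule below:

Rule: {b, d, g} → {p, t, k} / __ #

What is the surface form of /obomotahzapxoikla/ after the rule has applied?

No segment of /obomotahzapxoikla/ meets the structural description of the rule, so the form surfaces unchanged.

obomotahzapxoikla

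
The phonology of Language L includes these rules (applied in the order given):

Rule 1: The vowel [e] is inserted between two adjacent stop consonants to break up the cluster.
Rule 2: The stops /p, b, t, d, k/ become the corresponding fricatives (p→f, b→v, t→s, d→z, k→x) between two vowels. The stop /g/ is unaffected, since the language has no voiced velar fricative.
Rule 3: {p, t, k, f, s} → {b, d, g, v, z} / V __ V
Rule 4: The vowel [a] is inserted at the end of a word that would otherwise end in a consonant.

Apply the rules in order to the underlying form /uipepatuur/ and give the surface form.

Rule 1 (stop-cluster e-epenthesis): no segment meets the environment; /uipepatuur/ is unchanged.
Rule 2 (intervocalic spirantization): /p/ is a stop between vowels /i/ and /e/, so it spirantizes to the fricative [f]. /p/ is a stop between vowels /e/ and /a/, so it spirantizes to the fricative [f]. /t/ is a stop between vowels /a/ and /u/, so it spirantizes to the fricative [s]. /uipepatuur/ → uifefasuur.
Rule 3 (intervocalic voicing): /f/ is a voiceless obstruent between vowels /i/ and /e/, so it voices to [v]. /f/ is a voiceless obstruent between vowels /e/ and /a/, so it voices to [v]. /s/ is a voiceless obstruent between vowels /a/ and /u/, so it voices to [z]. /uifefasuur/ → uivevazuur.
Rule 4 (final a-epenthesis): the form ends in the consonant /r/, so [a] is inserted word-finally. /uivevazuur/ → uivevazuura.

uivevazuura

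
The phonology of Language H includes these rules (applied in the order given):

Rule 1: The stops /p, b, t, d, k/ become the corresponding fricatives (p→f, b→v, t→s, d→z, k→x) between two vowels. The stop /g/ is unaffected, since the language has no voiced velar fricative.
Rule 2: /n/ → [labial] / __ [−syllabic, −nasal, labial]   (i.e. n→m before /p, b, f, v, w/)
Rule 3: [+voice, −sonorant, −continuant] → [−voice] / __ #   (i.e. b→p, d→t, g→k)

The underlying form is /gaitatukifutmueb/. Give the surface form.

gaisasuxifutmuep

Rule 1 (intervocalic spirantization): /t/ is a stop between vowels /i/ and /a/, so it spirantizes to the fricative [s]. /t/ is a stop between vowels /a/ and /u/, so it spirantizes to the fricative [s]. /k/ is a stop between vowels /u/ and /i/, so it spirantizes to the fricative [x]. /gaitatukifutmueb/ → gaisasuxifutmueb.
Rule 2 (nasal place assimilation): no segment meets the environment; /gaisasuxifutmueb/ is unchanged.
Rule 3 (final devoicing): /b/ is a voiced stop in word-final position, so it devoices to [p]. /gaisasuxifutmueb/ → gaisasuxifutmuep.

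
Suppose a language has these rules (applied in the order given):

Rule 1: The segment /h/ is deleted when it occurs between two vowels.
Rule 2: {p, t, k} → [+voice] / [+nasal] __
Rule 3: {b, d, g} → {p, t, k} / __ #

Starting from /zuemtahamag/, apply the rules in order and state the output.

Rule 1 (intervocalic h-deletion): /h/ occurs between vowels /a/ and /a/, so it deletes. /zuemtahamag/ → zuemtaamag.
Rule 2 (post-nasal voicing): /t/ is a voiceless stop immediately after the nasal /m/, so it voices to [d]. /zuemtaamag/ → zuemdaamag.
Rule 3 (final devoicing): /g/ is a voiced stop in word-final position, so it devoices to [k]. /zuemdaamag/ → zuemdaamak.

zuemdaamak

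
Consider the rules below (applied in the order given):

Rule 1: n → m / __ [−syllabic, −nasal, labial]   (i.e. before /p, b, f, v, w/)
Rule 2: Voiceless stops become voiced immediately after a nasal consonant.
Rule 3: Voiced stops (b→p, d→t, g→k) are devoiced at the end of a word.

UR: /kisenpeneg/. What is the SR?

Rule 1 (nasal place assimilation): /n/ precedes the labial consonant /p/, so it assimilates in place to [m]. /kisenpeneg/ → kisempeneg.
Rule 2 (post-nasal voicing): /p/ is a voiceless stop immediately after the nasal /m/, so it voices to [b]. /kisempeneg/ → kisembeneg.
Rule 3 (final devoicing): /g/ is a voiced stop in word-final position, so it devoices to [k]. /kisembeneg/ → kisembenek.

kisembenek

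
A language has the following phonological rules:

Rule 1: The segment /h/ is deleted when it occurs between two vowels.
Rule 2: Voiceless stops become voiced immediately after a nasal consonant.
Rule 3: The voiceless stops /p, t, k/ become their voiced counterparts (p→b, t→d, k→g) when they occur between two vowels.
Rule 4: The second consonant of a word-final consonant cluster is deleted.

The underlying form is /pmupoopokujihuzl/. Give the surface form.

Rule 1 (intervocalic h-deletion): /h/ occurs between vowels /i/ and /u/, so it deletes. /pmupoopokujihuzl/ → pmupoopokujiuzl.
Rule 2 (post-nasal voicing): no segment meets the environment; /pmupoopokujiuzl/ is unchanged.
Rule 3 (intervocalic voicing): /p/ is a voiceless stop between vowels /u/ and /o/, so it voices to [b]. /p/ is a voiceless stop between vowels /o/ and /o/, so it voices to [b]. /k/ is a voiceless stop between vowels /o/ and /u/, so it voices to [g]. /pmupoopokujiuzl/ → pmuboobogujiuzl.
Rule 4 (final cluster simplification): /l/ is the second consonant of a word-final cluster /zl/, so it deletes. /pmuboobogujiuzl/ → pmuboobogujiuz.

pmuboobogujiuz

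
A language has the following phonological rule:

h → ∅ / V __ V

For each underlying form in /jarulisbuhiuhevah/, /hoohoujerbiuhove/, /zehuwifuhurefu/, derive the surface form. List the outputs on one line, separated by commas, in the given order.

/jarulisbuhiuhevah/: /h/ occurs between vowels /u/ and /i/, so it deletes. /h/ occurs between vowels /u/ and /e/, so it deletes. → [jarulisbuiuevah].
/hoohoujerbiuhove/: /h/ occurs between vowels /o/ and /o/, so it deletes. /h/ occurs between vowels /u/ and /o/, so it deletes. → [hoooujerbiuove].
/zehuwifuhurefu/: /h/ occurs between vowels /e/ and /u/, so it deletes. /h/ occurs between vowels /u/ and /u/, so it deletes. → [zeuwifuurefu].

jarulisbuiuevah, hoooujerbiuove, zeuwifuurefu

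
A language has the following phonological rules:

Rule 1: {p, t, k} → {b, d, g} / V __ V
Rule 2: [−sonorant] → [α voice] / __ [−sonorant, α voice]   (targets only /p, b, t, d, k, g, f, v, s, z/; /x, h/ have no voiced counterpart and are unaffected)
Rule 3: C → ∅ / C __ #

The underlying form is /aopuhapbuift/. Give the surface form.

Rule 1 (intervocalic voicing): /p/ is a voiceless stop between vowels /o/ and /u/, so it voices to [b]. /aopuhapbuift/ → aobuhapbuift.
Rule 2 (regressive voicing assimilation): /p/ precedes the voiced obstruent /b/, so it voices to [b] by assimilation. /aobuhapbuift/ → aobuhabbuift.
Rule 3 (final cluster simplification): /t/ is the second consonant of a word-final cluster /ft/, so it deletes. /aobuhabbuift/ → aobuhabbuif.

aobuhabbuif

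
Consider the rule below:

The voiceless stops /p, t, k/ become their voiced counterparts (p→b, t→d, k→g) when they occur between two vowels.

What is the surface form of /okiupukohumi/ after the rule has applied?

/k/ is a voiceless stop between vowels /o/ and /i/, so it voices to [g].
/p/ is a voiceless stop between vowels /u/ and /u/, so it voices to [b].
/k/ is a voiceless stop between vowels /u/ and /o/, so it voices to [g].
Surface form: [ogiubugohumi].

ogiubugohumi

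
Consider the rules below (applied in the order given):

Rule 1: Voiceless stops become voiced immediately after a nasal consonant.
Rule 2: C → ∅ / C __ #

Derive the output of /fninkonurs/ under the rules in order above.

fningonur

Rule 1 (post-nasal voicing): /k/ is a voiceless stop immediately after the nasal /n/, so it voices to [g]. /fninkonurs/ → fningonurs.
Rule 2 (final cluster simplification): /s/ is the second consonant of a word-final cluster /rs/, so it deletes. /fningonurs/ → fningonur.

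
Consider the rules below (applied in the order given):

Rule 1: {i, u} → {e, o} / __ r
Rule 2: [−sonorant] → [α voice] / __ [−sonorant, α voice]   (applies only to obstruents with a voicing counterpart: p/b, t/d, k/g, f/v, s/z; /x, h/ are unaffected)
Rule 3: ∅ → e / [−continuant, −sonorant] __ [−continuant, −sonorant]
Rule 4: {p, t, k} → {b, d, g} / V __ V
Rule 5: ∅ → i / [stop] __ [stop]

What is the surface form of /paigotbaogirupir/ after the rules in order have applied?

paigodebaogeruber

Rule 1 (pre-rhotic lowering): /i/ is a high vowel immediately before /r/, so it lowers to [e]. /i/ is a high vowel immediately before /r/, so it lowers to [e]. /paigotbaogirupir/ → paigotbaogeruper.
Rule 2 (regressive voicing assimilation): /t/ precedes the voiced obstruent /b/, so it voices to [d] by assimilation. /paigotbaogeruper/ → paigodbaogeruper.
Rule 3 (stop-cluster e-epenthesis): /d/ and /b/ form a stop–stop cluster, so [e] is inserted between them. /paigodbaogeruper/ → paigodebaogeruper.
Rule 4 (intervocalic voicing): /p/ is a voiceless stop between vowels /u/ and /e/, so it voices to [b]. /paigodebaogeruper/ → paigodebaogeruber.
Rule 5 (stop-cluster i-epenthesis): no segment meets the environment; /paigodebaogeruber/ is unchanged.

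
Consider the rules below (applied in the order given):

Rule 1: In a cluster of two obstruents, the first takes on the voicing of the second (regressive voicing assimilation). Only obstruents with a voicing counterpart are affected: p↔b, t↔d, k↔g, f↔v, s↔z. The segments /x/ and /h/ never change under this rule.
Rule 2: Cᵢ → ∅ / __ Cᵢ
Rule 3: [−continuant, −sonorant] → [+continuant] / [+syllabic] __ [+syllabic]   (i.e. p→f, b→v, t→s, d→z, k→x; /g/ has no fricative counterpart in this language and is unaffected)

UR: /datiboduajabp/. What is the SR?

Rule 1 (regressive voicing assimilation): /b/ precedes the voiceless obstruent /p/, so it devoices to [p] by assimilation. /datiboduajabp/ → datiboduajapp.
Rule 2 (degemination): /pp/ is a geminate; the first /p/ deletes. /datiboduajapp/ → datiboduajap.
Rule 3 (intervocalic spirantization): /t/ is a stop between vowels /a/ and /i/, so it spirantizes to the fricative [s]. /b/ is a stop between vowels /i/ and /o/, so it spirantizes to the fricative [v]. /d/ is a stop between vowels /o/ and /u/, so it spirantizes to the fricative [z]. /datiboduajap/ → dasivozuajap.

dasivozuajap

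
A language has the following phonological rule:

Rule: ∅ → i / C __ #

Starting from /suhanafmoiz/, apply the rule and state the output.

suhanafmoizi

the form ends in the consonant /z/, so [i] is inserted word-finally.
Surface form: [suhanafmoizi].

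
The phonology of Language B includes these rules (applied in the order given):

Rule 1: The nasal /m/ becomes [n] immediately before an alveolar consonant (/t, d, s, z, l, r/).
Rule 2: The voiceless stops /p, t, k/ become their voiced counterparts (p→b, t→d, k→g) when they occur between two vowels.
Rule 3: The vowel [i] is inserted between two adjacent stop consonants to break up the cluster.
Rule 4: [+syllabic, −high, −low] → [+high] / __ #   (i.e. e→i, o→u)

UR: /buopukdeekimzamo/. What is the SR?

Rule 1 (nasal place assimilation): /m/ precedes the alveolar consonant /z/, so it assimilates in place to [n]. /buopukdeekimzamo/ → buopukdeekinzamo.
Rule 2 (intervocalic voicing): /p/ is a voiceless stop between vowels /o/ and /u/, so it voices to [b]. /k/ is a voiceless stop between vowels /e/ and /i/, so it voices to [g]. /buopukdeekinzamo/ → buobukdeeginzamo.
Rule 3 (stop-cluster i-epenthesis): /k/ and /d/ form a stop–stop cluster, so [i] is inserted between them. /buobukdeeginzamo/ → buobukideeginzamo.
Rule 4 (final vowel raising): /o/ is a mid vowel in word-final position, so it raises to [u]. /buobukideeginzamo/ → buobukideeginzamu.

buobukideeginzamu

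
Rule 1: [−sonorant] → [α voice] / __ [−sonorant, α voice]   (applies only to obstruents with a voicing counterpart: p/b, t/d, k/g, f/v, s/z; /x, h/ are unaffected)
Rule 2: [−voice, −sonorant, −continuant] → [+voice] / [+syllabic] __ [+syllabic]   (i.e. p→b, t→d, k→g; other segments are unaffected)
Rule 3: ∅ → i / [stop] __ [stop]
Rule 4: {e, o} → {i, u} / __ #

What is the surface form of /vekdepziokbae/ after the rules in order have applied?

vegidebziogibai

Rule 1 (regressive voicing assimilation): /k/ precedes the voiced obstruent /d/, so it voices to [g] by assimilation. /p/ precedes the voiced obstruent /z/, so it voices to [b] by assimilation. /k/ precedes the voiced obstruent /b/, so it voices to [g] by assimilation. /vekdepziokbae/ → vegdebziogbae.
Rule 2 (intervocalic voicing): no segment meets the environment; /vegdebziogbae/ is unchanged.
Rule 3 (stop-cluster i-epenthesis): /g/ and /d/ form a stop–stop cluster, so [i] is inserted between them. /g/ and /b/ form a stop–stop cluster, so [i] is inserted between them. /vegdebziogbae/ → vegidebziogibae.
Rule 4 (final vowel raising): /e/ is a mid vowel in word-final position, so it raises to [i]. /vegidebziogibae/ → vegidebziogibai.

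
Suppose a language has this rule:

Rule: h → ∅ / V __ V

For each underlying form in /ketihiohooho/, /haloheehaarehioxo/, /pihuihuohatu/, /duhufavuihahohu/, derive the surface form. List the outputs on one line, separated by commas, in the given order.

ketiioooo, haloeeaareioxo, piuiuoatu, duufavuiaou

/ketihiohooho/: /h/ occurs between vowels /i/ and /i/, so it deletes. /h/ occurs between vowels /o/ and /o/, so it deletes. /h/ occurs between vowels /o/ and /o/, so it deletes. → [ketiioooo].
/haloheehaarehioxo/: /h/ occurs between vowels /o/ and /e/, so it deletes. /h/ occurs between vowels /e/ and /a/, so it deletes. /h/ occurs between vowels /e/ and /i/, so it deletes. → [haloeeaareioxo].
/pihuihuohatu/: /h/ occurs between vowels /i/ and /u/, so it deletes. /h/ occurs between vowels /i/ and /u/, so it deletes. /h/ occurs between vowels /o/ and /a/, so it deletes. → [piuiuoatu].
/duhufavuihahohu/: /h/ occurs between vowels /u/ and /u/, so it deletes. /h/ occurs between vowels /i/ and /a/, so it deletes. /h/ occurs between vowels /a/ and /o/, so it deletes. /h/ occurs between vowels /o/ and /u/, so it deletes. → [duufavuiaou].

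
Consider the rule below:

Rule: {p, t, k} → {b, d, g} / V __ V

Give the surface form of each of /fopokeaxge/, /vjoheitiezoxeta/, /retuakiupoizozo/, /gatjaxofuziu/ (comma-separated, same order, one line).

/fopokeaxge/: /p/ is a voiceless stop between vowels /o/ and /o/, so it voices to [b]. /k/ is a voiceless stop between vowels /o/ and /e/, so it voices to [g]. → [fobogeaxge].
/vjoheitiezoxeta/: /t/ is a voiceless stop between vowels /i/ and /i/, so it voices to [d]. /t/ is a voiceless stop between vowels /e/ and /a/, so it voices to [d]. → [vjoheidiezoxeda].
/retuakiupoizozo/: /t/ is a voiceless stop between vowels /e/ and /u/, so it voices to [d]. /k/ is a voiceless stop between vowels /a/ and /i/, so it voices to [g]. /p/ is a voiceless stop between vowels /u/ and /o/, so it voices to [b]. → [reduagiuboizozo].
/gatjaxofuziu/: the rule's environment is not met; surfaces unchanged as [gatjaxofuziu].

fobogeaxge, vjoheidiezoxeda, reduagiuboizozo, gatjaxofuziu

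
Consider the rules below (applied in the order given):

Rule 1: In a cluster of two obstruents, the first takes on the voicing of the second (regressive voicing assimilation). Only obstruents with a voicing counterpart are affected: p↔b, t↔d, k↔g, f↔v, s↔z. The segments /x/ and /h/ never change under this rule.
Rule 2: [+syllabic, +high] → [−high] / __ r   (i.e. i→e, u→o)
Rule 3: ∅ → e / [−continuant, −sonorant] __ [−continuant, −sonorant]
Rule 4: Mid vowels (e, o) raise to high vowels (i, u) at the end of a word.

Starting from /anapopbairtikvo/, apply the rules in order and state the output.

anapobebaertigvu

Rule 1 (regressive voicing assimilation): /p/ precedes the voiced obstruent /b/, so it voices to [b] by assimilation. /k/ precedes the voiced obstruent /v/, so it voices to [g] by assimilation. /anapopbairtikvo/ → anapobbairtigvo.
Rule 2 (pre-rhotic lowering): /i/ is a high vowel immediately before /r/, so it lowers to [e]. /anapobbairtigvo/ → anapobbaertigvo.
Rule 3 (stop-cluster e-epenthesis): /b/ and /b/ form a stop–stop cluster, so [e] is inserted between them. /anapobbaertigvo/ → anapobebaertigvo.
Rule 4 (final vowel raising): /o/ is a mid vowel in word-final position, so it raises to [u]. /anapobebaertigvo/ → anapobebaertigvu.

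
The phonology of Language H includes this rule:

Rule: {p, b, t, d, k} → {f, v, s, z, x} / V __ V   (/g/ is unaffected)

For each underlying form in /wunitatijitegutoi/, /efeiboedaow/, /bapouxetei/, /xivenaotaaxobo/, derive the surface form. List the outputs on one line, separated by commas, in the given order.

wunisasijisegusoi, efeivoezaow, bafouxesei, xivenaosaaxovo

/wunitatijitegutoi/: /t/ is a stop between vowels /i/ and /a/, so it spirantizes to the fricative [s]. /t/ is a stop between vowels /a/ and /i/, so it spirantizes to the fricative [s]. /t/ is a stop between vowels /i/ and /e/, so it spirantizes to the fricative [s]. /t/ is a stop between vowels /u/ and /o/, so it spirantizes to the fricative [s]. → [wunisasijisegusoi].
/efeiboedaow/: /b/ is a stop between vowels /i/ and /o/, so it spirantizes to the fricative [v]. /d/ is a stop between vowels /e/ and /a/, so it spirantizes to the fricative [z]. → [efeivoezaow].
/bapouxetei/: /p/ is a stop between vowels /a/ and /o/, so it spirantizes to the fricative [f]. /t/ is a stop between vowels /e/ and /e/, so it spirantizes to the fricative [s]. → [bafouxesei].
/xivenaotaaxobo/: /t/ is a stop between vowels /o/ and /a/, so it spirantizes to the fricative [s]. /b/ is a stop between vowels /o/ and /o/, so it spirantizes to the fricative [v]. → [xivenaosaaxovo].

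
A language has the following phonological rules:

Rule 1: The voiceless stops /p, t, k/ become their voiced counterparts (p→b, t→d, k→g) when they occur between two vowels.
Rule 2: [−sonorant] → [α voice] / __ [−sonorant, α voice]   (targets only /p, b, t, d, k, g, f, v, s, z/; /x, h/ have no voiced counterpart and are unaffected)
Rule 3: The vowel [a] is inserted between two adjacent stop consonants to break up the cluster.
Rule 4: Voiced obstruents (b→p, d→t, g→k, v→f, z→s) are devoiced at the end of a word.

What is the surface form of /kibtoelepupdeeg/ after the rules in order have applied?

kipatoelebubadeek

Rule 1 (intervocalic voicing): /p/ is a voiceless stop between vowels /e/ and /u/, so it voices to [b]. /kibtoelepupdeeg/ → kibtoelebupdeeg.
Rule 2 (regressive voicing assimilation): /b/ precedes the voiceless obstruent /t/, so it devoices to [p] by assimilation. /p/ precedes the voiced obstruent /d/, so it voices to [b] by assimilation. /kibtoelebupdeeg/ → kiptoelebubdeeg.
Rule 3 (stop-cluster a-epenthesis): /p/ and /t/ form a stop–stop cluster, so [a] is inserted between them. /b/ and /d/ form a stop–stop cluster, so [a] is inserted between them. /kiptoelebubdeeg/ → kipatoelebubadeeg.
Rule 4 (final devoicing): /g/ is a voiced obstruent in word-final position, so it devoices to [k]. /kipatoelebubadeeg/ → kipatoelebubadeek.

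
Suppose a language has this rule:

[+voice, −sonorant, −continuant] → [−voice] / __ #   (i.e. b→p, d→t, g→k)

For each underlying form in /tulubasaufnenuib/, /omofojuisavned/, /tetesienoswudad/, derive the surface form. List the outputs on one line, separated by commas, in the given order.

tulubasaufnenuip, omofojuisavnet, tetesienoswudat

/tulubasaufnenuib/: /b/ is a voiced stop in word-final position, so it devoices to [p]. → [tulubasaufnenuip].
/omofojuisavned/: /d/ is a voiced stop in word-final position, so it devoices to [t]. → [omofojuisavnet].
/tetesienoswudad/: /d/ is a voiced stop in word-final position, so it devoices to [t]. → [tetesienoswudat].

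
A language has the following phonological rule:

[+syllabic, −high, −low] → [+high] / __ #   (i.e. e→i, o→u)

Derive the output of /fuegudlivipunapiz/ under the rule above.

No segment of /fuegudlivipunapiz/ meets the structural description of the rule, so the form surfaces unchanged.

fuegudlivipunapiz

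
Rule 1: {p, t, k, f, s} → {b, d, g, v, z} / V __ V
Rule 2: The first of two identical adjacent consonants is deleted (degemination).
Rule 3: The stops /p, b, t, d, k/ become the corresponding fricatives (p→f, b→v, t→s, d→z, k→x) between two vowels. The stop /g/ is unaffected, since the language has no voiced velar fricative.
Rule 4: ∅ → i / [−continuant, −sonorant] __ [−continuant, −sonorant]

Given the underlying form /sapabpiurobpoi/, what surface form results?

savabipiurobipoi

Rule 1 (intervocalic voicing): /p/ is a voiceless obstruent between vowels /a/ and /a/, so it voices to [b]. /sapabpiurobpoi/ → sababpiurobpoi.
Rule 2 (degemination): no segment meets the environment; /sababpiurobpoi/ is unchanged.
Rule 3 (intervocalic spirantization): /b/ is a stop between vowels /a/ and /a/, so it spirantizes to the fricative [v]. /sababpiurobpoi/ → savabpiurobpoi.
Rule 4 (stop-cluster i-epenthesis): /b/ and /p/ form a stop–stop cluster, so [i] is inserted between them. /b/ and /p/ form a stop–stop cluster, so [i] is inserted between them. /savabpiurobpoi/ → savabipiurobipoi.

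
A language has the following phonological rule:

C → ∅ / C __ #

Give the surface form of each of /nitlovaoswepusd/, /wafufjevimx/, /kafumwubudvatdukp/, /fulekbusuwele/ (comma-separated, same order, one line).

/nitlovaoswepusd/: /d/ is the second consonant of a word-final cluster /sd/, so it deletes. → [nitlovaoswepus].
/wafufjevimx/: /x/ is the second consonant of a word-final cluster /mx/, so it deletes. → [wafufjevim].
/kafumwubudvatdukp/: /p/ is the second consonant of a word-final cluster /kp/, so it deletes. → [kafumwubudvatduk].
/fulekbusuwele/: the rule's environment is not met; surfaces unchanged as [fulekbusuwele].

nitlovaoswepus, wafufjevim, kafumwubudvatduk, fulekbusuwele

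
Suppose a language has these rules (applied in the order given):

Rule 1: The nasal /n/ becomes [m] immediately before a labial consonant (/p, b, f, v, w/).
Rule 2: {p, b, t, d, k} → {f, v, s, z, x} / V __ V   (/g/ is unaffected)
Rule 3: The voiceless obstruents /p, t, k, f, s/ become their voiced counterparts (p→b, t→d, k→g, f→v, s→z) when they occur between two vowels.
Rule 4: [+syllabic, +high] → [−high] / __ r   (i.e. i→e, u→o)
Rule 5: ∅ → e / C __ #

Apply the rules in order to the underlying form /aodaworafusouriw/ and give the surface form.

Rule 1 (nasal place assimilation): no segment meets the environment; /aodaworafusouriw/ is unchanged.
Rule 2 (intervocalic spirantization): /d/ is a stop between vowels /o/ and /a/, so it spirantizes to the fricative [z]. /aodaworafusouriw/ → aozaworafusouriw.
Rule 3 (intervocalic voicing): /f/ is a voiceless obstruent between vowels /a/ and /u/, so it voices to [v]. /s/ is a voiceless obstruent between vowels /u/ and /o/, so it voices to [z]. /aozaworafusouriw/ → aozaworavuzouriw.
Rule 4 (pre-rhotic lowering): /u/ is a high vowel immediately before /r/, so it lowers to [o]. /aozaworavuzouriw/ → aozaworavuzooriw.
Rule 5 (final e-epenthesis): the form ends in the consonant /w/, so [e] is inserted word-finally. /aozaworavuzooriw/ → aozaworavuzooriwe.

aozaworavuzooriwe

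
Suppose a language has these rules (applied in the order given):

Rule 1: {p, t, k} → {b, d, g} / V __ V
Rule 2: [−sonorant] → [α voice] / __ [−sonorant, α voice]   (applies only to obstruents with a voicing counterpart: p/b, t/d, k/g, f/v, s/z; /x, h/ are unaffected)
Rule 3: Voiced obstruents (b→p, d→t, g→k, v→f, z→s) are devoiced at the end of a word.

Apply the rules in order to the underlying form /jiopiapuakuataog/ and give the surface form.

jiobiabuaguadaok

Rule 1 (intervocalic voicing): /p/ is a voiceless stop between vowels /o/ and /i/, so it voices to [b]. /p/ is a voiceless stop between vowels /a/ and /u/, so it voices to [b]. /k/ is a voiceless stop between vowels /a/ and /u/, so it voices to [g]. /t/ is a voiceless stop between vowels /a/ and /a/, so it voices to [d]. /jiopiapuakuataog/ → jiobiabuaguadaog.
Rule 2 (regressive voicing assimilation): no segment meets the environment; /jiobiabuaguadaog/ is unchanged.
Rule 3 (final devoicing): /g/ is a voiced obstruent in word-final position, so it devoices to [k]. /jiobiabuaguadaog/ → jiobiabuaguadaok.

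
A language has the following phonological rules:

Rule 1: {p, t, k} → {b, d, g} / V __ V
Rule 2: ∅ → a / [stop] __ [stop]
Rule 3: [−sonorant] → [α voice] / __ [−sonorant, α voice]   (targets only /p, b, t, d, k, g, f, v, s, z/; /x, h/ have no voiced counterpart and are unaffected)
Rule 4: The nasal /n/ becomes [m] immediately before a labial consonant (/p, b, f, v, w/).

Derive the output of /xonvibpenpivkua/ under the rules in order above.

Rule 1 (intervocalic voicing): no segment meets the environment; /xonvibpenpivkua/ is unchanged.
Rule 2 (stop-cluster a-epenthesis): /b/ and /p/ form a stop–stop cluster, so [a] is inserted between them. /xonvibpenpivkua/ → xonvibapenpivkua.
Rule 3 (regressive voicing assimilation): /v/ precedes the voiceless obstruent /k/, so it devoices to [f] by assimilation. /xonvibapenpivkua/ → xonvibapenpifkua.
Rule 4 (nasal place assimilation): /n/ precedes the labial consonant /v/, so it assimilates in place to [m]. /n/ precedes the labial consonant /p/, so it assimilates in place to [m]. /xonvibapenpifkua/ → xomvibapempifkua.

xomvibapempifkua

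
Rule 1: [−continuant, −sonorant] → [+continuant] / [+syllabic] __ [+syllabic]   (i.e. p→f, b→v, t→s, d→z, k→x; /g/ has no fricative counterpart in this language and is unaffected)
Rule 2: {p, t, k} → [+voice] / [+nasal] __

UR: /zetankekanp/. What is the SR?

Rule 1 (intervocalic spirantization): /t/ is a stop between vowels /e/ and /a/, so it spirantizes to the fricative [s]. /k/ is a stop between vowels /e/ and /a/, so it spirantizes to the fricative [x]. /zetankekanp/ → zesankexanp.
Rule 2 (post-nasal voicing): /k/ is a voiceless stop immediately after the nasal /n/, so it voices to [g]. /p/ is a voiceless stop immediately after the nasal /n/, so it voices to [b]. /zesankexanp/ → zesangexanb.

zesangexanb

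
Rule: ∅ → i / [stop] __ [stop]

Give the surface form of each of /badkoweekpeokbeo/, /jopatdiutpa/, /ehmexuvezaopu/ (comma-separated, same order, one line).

badikoweekipeokibeo, jopatidiutipa, ehmexuvezaopu

/badkoweekpeokbeo/: /d/ and /k/ form a stop–stop cluster, so [i] is inserted between them. /k/ and /p/ form a stop–stop cluster, so [i] is inserted between them. /k/ and /b/ form a stop–stop cluster, so [i] is inserted between them. → [badikoweekipeokibeo].
/jopatdiutpa/: /t/ and /d/ form a stop–stop cluster, so [i] is inserted between them. /t/ and /p/ form a stop–stop cluster, so [i] is inserted between them. → [jopatidiutipa].
/ehmexuvezaopu/: the rule's environment is not met; surfaces unchanged as [ehmexuvezaopu].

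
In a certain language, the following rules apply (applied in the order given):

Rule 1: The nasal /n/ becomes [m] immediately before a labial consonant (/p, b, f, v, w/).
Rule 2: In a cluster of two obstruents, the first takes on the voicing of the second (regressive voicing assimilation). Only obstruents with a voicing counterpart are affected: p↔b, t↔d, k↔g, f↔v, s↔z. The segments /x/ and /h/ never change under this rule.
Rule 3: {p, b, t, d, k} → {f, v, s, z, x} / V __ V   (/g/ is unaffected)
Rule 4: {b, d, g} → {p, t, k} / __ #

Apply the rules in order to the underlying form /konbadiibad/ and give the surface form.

kombaziivat

Rule 1 (nasal place assimilation): /n/ precedes the labial consonant /b/, so it assimilates in place to [m]. /konbadiibad/ → kombadiibad.
Rule 2 (regressive voicing assimilation): no segment meets the environment; /kombadiibad/ is unchanged.
Rule 3 (intervocalic spirantization): /d/ is a stop between vowels /a/ and /i/, so it spirantizes to the fricative [z]. /b/ is a stop between vowels /i/ and /a/, so it spirantizes to the fricative [v]. /kombadiibad/ → kombaziivad.
Rule 4 (final devoicing): /d/ is a voiced stop in word-final position, so it devoices to [t]. /kombaziivad/ → kombaziivat.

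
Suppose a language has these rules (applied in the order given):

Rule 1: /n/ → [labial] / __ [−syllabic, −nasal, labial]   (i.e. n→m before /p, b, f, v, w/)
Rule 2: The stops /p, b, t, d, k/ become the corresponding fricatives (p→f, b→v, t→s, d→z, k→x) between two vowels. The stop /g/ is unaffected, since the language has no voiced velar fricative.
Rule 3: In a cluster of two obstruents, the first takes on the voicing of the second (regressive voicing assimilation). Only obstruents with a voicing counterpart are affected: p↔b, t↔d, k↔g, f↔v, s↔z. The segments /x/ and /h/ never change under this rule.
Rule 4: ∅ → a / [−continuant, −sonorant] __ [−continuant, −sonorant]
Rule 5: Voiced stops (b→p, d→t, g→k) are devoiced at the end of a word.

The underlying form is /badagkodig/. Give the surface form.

bazakakozik

Rule 1 (nasal place assimilation): no segment meets the environment; /badagkodig/ is unchanged.
Rule 2 (intervocalic spirantization): /d/ is a stop between vowels /a/ and /a/, so it spirantizes to the fricative [z]. /d/ is a stop between vowels /o/ and /i/, so it spirantizes to the fricative [z]. /badagkodig/ → bazagkozig.
Rule 3 (regressive voicing assimilation): /g/ precedes the voiceless obstruent /k/, so it devoices to [k] by assimilation. /bazagkozig/ → bazakkozig.
Rule 4 (stop-cluster a-epenthesis): /k/ and /k/ form a stop–stop cluster, so [a] is inserted between them. /bazakkozig/ → bazakakozig.
Rule 5 (final devoicing): /g/ is a voiced stop in word-final position, so it devoices to [k]. /bazakakozig/ → bazakakozik.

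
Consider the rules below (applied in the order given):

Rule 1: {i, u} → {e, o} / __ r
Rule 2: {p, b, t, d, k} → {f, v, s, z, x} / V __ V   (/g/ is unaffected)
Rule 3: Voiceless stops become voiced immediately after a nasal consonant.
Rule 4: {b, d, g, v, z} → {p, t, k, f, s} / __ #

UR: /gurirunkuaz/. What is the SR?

Rule 1 (pre-rhotic lowering): /u/ is a high vowel immediately before /r/, so it lowers to [o]. /i/ is a high vowel immediately before /r/, so it lowers to [e]. /gurirunkuaz/ → gorerunkuaz.
Rule 2 (intervocalic spirantization): no segment meets the environment; /gorerunkuaz/ is unchanged.
Rule 3 (post-nasal voicing): /k/ is a voiceless stop immediately after the nasal /n/, so it voices to [g]. /gorerunkuaz/ → gorerunguaz.
Rule 4 (final devoicing): /z/ is a voiced obstruent in word-final position, so it devoices to [s]. /gorerunguaz/ → gorerunguas.

gorerunguas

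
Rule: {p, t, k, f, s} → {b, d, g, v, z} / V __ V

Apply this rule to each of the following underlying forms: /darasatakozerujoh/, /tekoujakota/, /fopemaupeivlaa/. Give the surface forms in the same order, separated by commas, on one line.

darazadagozerujoh, tegoujagoda, fobemaubeivlaa

/darasatakozerujoh/: /s/ is a voiceless obstruent between vowels /a/ and /a/, so it voices to [z]. /t/ is a voiceless obstruent between vowels /a/ and /a/, so it voices to [d]. /k/ is a voiceless obstruent between vowels /a/ and /o/, so it voices to [g]. → [darazadagozerujoh].
/tekoujakota/: /k/ is a voiceless obstruent between vowels /e/ and /o/, so it voices to [g]. /k/ is a voiceless obstruent between vowels /a/ and /o/, so it voices to [g]. /t/ is a voiceless obstruent between vowels /o/ and /a/, so it voices to [d]. → [tegoujagoda].
/fopemaupeivlaa/: /p/ is a voiceless obstruent between vowels /o/ and /e/, so it voices to [b]. /p/ is a voiceless obstruent between vowels /u/ and /e/, so it voices to [b]. → [fobemaubeivlaa].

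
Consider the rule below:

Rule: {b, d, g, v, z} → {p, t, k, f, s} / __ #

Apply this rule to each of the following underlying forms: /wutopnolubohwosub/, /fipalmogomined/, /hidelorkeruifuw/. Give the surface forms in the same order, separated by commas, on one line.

/wutopnolubohwosub/: /b/ is a voiced obstruent in word-final position, so it devoices to [p]. → [wutopnolubohwosup].
/fipalmogomined/: /d/ is a voiced obstruent in word-final position, so it devoices to [t]. → [fipalmogominet].
/hidelorkeruifuw/: the rule's environment is not met; surfaces unchanged as [hidelorkeruifuw].

wutopnolubohwosup, fipalmogominet, hidelorkeruifuw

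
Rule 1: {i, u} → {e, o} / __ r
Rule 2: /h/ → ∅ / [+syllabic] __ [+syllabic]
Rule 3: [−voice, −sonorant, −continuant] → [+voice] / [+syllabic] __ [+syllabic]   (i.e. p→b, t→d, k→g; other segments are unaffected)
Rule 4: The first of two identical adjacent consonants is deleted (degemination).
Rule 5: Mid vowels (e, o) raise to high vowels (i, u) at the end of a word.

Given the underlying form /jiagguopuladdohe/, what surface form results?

Rule 1 (pre-rhotic lowering): no segment meets the environment; /jiagguopuladdohe/ is unchanged.
Rule 2 (intervocalic h-deletion): /h/ occurs between vowels /o/ and /e/, so it deletes. /jiagguopuladdohe/ → jiagguopuladdoe.
Rule 3 (intervocalic voicing): /p/ is a voiceless stop between vowels /o/ and /u/, so it voices to [b]. /jiagguopuladdoe/ → jiagguobuladdoe.
Rule 4 (degemination): /gg/ is a geminate; the first /g/ deletes. /dd/ is a geminate; the first /d/ deletes. /jiagguobuladdoe/ → jiaguobuladoe.
Rule 5 (final vowel raising): /e/ is a mid vowel in word-final position, so it raises to [i]. /jiaguobuladoe/ → jiaguobuladoi.

jiaguobuladoi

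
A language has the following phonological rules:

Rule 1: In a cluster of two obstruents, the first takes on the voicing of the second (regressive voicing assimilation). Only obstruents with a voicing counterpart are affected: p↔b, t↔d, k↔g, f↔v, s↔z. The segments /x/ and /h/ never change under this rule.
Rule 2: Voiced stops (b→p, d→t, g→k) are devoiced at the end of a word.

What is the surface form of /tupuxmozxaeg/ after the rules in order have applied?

Rule 1 (regressive voicing assimilation): /z/ precedes the voiceless obstruent /x/, so it devoices to [s] by assimilation. /tupuxmozxaeg/ → tupuxmosxaeg.
Rule 2 (final devoicing): /g/ is a voiced stop in word-final position, so it devoices to [k]. /tupuxmosxaeg/ → tupuxmosxaek.

tupuxmosxaek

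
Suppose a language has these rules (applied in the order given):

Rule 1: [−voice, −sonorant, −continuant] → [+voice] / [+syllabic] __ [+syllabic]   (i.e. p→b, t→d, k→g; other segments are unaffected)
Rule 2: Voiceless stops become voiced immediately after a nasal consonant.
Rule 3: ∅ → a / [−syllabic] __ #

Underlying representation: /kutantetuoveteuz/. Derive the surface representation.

kudandeduovedeuza

Rule 1 (intervocalic voicing): /t/ is a voiceless stop between vowels /u/ and /a/, so it voices to [d]. /t/ is a voiceless stop between vowels /e/ and /u/, so it voices to [d]. /t/ is a voiceless stop between vowels /e/ and /e/, so it voices to [d]. /kutantetuoveteuz/ → kudanteduovedeuz.
Rule 2 (post-nasal voicing): /t/ is a voiceless stop immediately after the nasal /n/, so it voices to [d]. /kudanteduovedeuz/ → kudandeduovedeuz.
Rule 3 (final a-epenthesis): the form ends in the consonant /z/, so [a] is inserted word-finally. /kudandeduovedeuz/ → kudandeduovedeuza.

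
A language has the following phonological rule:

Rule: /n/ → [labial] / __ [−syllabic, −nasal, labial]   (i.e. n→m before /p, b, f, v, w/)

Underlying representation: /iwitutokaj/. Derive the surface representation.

No segment of /iwitutokaj/ meets the structural description of the rule, so the form surfaces unchanged.

iwitutokaj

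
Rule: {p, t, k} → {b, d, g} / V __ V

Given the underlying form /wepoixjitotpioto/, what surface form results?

Scanning /wepoixjitotpioto/: /p/ is a voiceless stop between vowels /e/ and /o/, so it voices to [b]; /t/ is a voiceless stop between vowels /i/ and /o/, so it voices to [d]; /t/ at position 11 is not in the conditioning environment; /p/ at position 12 is not in the conditioning environment; /t/ is a voiceless stop between vowels /o/ and /o/, so it voices to [d].
Result: [weboixjidotpiodo].

weboixjidotpiodo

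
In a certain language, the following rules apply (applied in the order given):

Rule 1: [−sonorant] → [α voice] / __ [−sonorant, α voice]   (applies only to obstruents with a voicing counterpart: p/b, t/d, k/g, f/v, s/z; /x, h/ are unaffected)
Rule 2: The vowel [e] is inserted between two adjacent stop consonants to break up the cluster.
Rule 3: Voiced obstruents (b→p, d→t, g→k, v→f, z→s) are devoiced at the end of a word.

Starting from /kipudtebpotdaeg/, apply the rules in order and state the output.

Rule 1 (regressive voicing assimilation): /d/ precedes the voiceless obstruent /t/, so it devoices to [t] by assimilation. /b/ precedes the voiceless obstruent /p/, so it devoices to [p] by assimilation. /t/ precedes the voiced obstruent /d/, so it voices to [d] by assimilation. /kipudtebpotdaeg/ → kiputteppoddaeg.
Rule 2 (stop-cluster e-epenthesis): /t/ and /t/ form a stop–stop cluster, so [e] is inserted between them. /p/ and /p/ form a stop–stop cluster, so [e] is inserted between them. /d/ and /d/ form a stop–stop cluster, so [e] is inserted between them. /kiputteppoddaeg/ → kiputetepepodedaeg.
Rule 3 (final devoicing): /g/ is a voiced obstruent in word-final position, so it devoices to [k]. /kiputetepepodedaeg/ → kiputetepepodedaek.

kiputetepepodedaek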